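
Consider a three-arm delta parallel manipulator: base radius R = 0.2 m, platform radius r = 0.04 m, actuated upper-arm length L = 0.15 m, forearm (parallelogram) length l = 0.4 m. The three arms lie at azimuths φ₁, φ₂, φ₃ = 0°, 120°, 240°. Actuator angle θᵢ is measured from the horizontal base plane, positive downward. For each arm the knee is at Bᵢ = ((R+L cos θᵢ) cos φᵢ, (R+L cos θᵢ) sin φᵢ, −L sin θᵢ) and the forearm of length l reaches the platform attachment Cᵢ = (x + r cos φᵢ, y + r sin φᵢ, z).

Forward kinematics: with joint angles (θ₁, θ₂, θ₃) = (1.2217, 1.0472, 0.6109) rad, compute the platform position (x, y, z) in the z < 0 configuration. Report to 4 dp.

(-0.0605, -0.0558, -0.4291)

centre 1 = (0.2113·cos0.0°, 0.2113·sin0.0°, -0.1410) = (0.2113, 0.0000, -0.1410)
arm 2 at φ=120.0°: (R−r)+L cos θ2 = 0.2350;  centre 2 = (-0.1175, 0.2035, -0.1299)
centre 3 = (0.2829·cos240.0°, 0.2829·sin240.0°, -0.0860) = (-0.1414, -0.2450, -0.0860)
subtract pairs → two planes through P
plane₁₂: -0.6576x+0.4070y+0.0221z = 0.0076
Cramer: x(z) = -0.0214+0.0911z;  y(z) = -0.0159+0.0929z
into |P−centre ₁|² = l²: 1.0169z² + 0.2365z + -0.0857 = 0;  Δ = 0.4047;  z = -0.4291 or 0.1965 → z<0 root = -0.4291
x = -0.0605, y = -0.0558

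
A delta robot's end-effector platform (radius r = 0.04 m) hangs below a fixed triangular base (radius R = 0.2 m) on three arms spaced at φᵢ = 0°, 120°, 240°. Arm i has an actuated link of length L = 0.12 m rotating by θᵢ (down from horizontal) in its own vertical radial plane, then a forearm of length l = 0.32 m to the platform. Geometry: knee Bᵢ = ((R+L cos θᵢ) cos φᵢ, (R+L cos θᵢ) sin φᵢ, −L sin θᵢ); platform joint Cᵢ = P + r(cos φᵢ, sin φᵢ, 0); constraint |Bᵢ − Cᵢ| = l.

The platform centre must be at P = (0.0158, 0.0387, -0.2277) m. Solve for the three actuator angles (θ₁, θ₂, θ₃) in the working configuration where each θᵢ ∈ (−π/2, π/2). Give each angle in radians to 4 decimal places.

θ₁ = 0.3486, θ₂ = 0.2619, θ₃ = 0.7852

arm 1 (φ=0.0°): x'=0.0158, y'=0.0387
  A=0.1442, B=-0.2277, C=(l²−L²−A²−y'²−z²)/(2L)=0.0578
  θ1 = atan2(B,A) + arccos(C/0.2695) = 0.3486
rotate P by −φ2: (0.0256, -0.0330, -0.2277)
  A cos θ + B sin θ = C:  0.1344·cos θ + -0.2277·sin θ = 0.0708
  γ=atan2(-0.2277,0.1344)=-1.0376;  ψ=arccos(0.2679)=1.2995;  θ2=γ+ψ≈0.2619
arm 3 (φ=240.0°): x'=-0.0414, y'=-0.0057
  A cos θ + B sin θ = C:  0.2014·cos θ + -0.2277·sin θ = -0.0185
  √(A²+B²)=0.3040;  θ3 = -0.8466+1.6318 ≈ 0.7852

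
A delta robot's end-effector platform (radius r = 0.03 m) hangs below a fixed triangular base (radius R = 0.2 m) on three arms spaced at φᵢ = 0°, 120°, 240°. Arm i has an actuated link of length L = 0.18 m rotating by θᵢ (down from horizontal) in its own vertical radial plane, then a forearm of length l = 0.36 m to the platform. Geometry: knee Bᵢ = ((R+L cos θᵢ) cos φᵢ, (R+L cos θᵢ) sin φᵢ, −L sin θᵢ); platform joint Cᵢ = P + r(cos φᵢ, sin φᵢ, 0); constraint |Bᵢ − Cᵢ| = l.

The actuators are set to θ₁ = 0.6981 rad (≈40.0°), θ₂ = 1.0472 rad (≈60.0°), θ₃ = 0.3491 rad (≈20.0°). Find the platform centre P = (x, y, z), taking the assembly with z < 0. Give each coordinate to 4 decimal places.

arm 1 at φ=0.0°: (R−r)+L cos θ1 = 0.3079;  O1 = (0.3079, 0.0000, -0.1157)
O2 = (0.2600·cos120.0°, 0.2600·sin120.0°, -0.1559) = (-0.1300, 0.2252, -0.1559)
φ3=240.0°: virtual centre (-0.1696, -0.2937, -0.0616), radius l
|O₂|²−|O₁|² = -0.0163;  |O₃|²−|O₁|² = 0.0106
linear system: -0.8758x+0.4503y = -0.0163−-0.0804z; -0.9549x+-0.5874y = 0.0106−0.1083z
Cramer: x(z) = 0.0051+0.0016z;  y(z) = -0.0263+0.1816z
into |P−O₁|² = l²: 1.0330z² + 0.2208z + -0.0238 = 0;  Δ = 0.1472;  z = -0.2926 or 0.0788 → z<0 root = -0.2926
x = 0.0046, y = -0.0795

(0.0046, -0.0795, -0.2926)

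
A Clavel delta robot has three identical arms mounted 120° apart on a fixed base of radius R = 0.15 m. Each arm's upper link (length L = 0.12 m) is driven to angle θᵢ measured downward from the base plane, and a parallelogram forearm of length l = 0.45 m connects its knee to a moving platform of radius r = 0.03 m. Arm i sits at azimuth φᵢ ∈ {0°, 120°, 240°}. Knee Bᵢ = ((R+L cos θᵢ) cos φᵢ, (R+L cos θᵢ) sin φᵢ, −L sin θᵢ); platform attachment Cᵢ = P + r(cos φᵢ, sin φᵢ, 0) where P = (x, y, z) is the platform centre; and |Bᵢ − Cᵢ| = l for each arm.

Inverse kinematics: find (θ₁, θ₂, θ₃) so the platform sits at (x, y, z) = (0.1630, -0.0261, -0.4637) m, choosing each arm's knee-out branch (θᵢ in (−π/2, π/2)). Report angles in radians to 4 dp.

θ₁ = 0.1742, θ₂ = 1.3087, θ₃ = 1.1343

φ1=0.0° → target in arm frame (0.1630, -0.0261)
  A cos θ + B sin θ = C:  -0.0430·cos θ + -0.4637·sin θ = -0.1227
  √(A²+B²)=0.4657;  θ1 = -1.6633+1.8374 ≈ 0.1742
rotate P by −φ2: (-0.1041, -0.1281, -0.4637)
  A=0.2241, B=-0.4637, C=(l²−L²−A²−y'²−z²)/(2L)=-0.3898
  θ2 = atan2(B,A) + arccos(C/0.5150) = 1.3087
rotate P by −φ3: (-0.0589, 0.1542, -0.4637)
  e−x'=0.1789;  (l²−L²−(e−x')²−y'²−z²)/2L = -0.3446
  √(A²+B²)=0.4970;  θ3 = -1.2026+2.3369 ≈ 1.1343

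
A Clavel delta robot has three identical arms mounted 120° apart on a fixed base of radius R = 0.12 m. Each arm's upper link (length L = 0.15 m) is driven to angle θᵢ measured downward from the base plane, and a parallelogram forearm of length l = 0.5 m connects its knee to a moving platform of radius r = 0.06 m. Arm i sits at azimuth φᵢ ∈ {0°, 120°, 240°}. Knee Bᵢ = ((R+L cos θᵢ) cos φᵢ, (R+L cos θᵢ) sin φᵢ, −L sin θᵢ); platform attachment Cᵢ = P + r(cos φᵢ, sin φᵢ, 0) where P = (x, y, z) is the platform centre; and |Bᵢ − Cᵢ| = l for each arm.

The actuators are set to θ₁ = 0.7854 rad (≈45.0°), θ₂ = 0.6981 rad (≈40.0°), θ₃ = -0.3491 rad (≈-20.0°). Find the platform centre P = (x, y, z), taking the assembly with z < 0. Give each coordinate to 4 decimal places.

(-0.1397, -0.2018, -0.4464)

arm 1 at φ=0.0°: (R−r)+L cos θ1 = 0.1661;  centre 1 = (0.1661, 0.0000, -0.1061)
φ2=120.0°: virtual centre (-0.0875, 0.1515, -0.0964), radius l
arm 3 at φ=240.0°: (R−r)+L cos θ3 = 0.2010;  centre 3 = (-0.1005, -0.1740, 0.0513)
|centre ₂|²−|centre ₁|² = 0.0011;  |centre ₃|²−|centre ₁|² = 0.0042
plane₁₂: -0.5070x+0.3030y+0.0193z = 0.0011
det = 0.3380;  x = -0.0048+0.3020z,  y = -0.0046+0.4417z
quadratic in z: (1.2863)z²+(0.1048)z+(-0.2095)=0, √Δ=1.0436 → z ∈ {-0.4464, 0.3649}; z = -0.4464 (taking z<0)
x = -0.1397, y = -0.2018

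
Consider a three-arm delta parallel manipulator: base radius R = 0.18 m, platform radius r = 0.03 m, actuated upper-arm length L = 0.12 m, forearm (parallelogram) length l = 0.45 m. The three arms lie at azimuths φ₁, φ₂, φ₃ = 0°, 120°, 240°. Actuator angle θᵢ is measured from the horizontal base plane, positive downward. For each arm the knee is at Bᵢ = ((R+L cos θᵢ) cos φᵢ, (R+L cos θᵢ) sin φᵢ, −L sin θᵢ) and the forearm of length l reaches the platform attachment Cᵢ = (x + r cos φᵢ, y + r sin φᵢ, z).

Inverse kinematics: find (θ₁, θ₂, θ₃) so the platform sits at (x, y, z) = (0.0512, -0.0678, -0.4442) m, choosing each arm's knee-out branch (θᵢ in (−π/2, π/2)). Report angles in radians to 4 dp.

rotate P by −φ1: (0.0512, -0.0678, -0.4442)
  A=0.0988, B=-0.4442, C=(l²−L²−A²−y'²−z²)/(2L)=-0.0982
  θ1 = atan2(B,A) + arccos(C/0.4551) = 0.4364
rotate P by −φ2: (-0.0843, -0.0104, -0.4442)
  e−x'=0.2343;  (l²−L²−(e−x')²−y'²−z²)/2L = -0.2676
  √(A²+B²)=0.5022;  θ2 = -1.0854+2.1328 ≈ 1.0474
rotate P by −φ3: (0.0331, 0.0782, -0.4442)
  A cos θ + B sin θ = C:  0.1169·cos θ + -0.4442·sin θ = -0.1208
  γ=atan2(-0.4442,0.1169)=-1.3135;  ψ=arccos(-0.2630)=1.8370;  θ3=γ+ψ≈0.5235

θ₁ = 0.4364, θ₂ = 1.0474, θ₃ = 0.5235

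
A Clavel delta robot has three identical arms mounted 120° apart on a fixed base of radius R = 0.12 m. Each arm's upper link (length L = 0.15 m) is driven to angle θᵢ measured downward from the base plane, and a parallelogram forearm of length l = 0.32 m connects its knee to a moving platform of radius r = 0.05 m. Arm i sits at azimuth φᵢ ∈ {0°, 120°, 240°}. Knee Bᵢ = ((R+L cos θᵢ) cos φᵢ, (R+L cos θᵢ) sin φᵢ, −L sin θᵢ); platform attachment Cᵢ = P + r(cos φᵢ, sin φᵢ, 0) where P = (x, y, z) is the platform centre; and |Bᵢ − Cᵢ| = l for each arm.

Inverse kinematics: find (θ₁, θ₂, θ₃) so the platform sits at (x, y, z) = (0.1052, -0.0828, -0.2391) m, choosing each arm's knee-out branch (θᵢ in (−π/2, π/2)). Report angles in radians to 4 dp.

arm 1 (φ=0.0°): x'=0.1052, y'=-0.0828
  e−x'=-0.0352;  (l²−L²−(e−x')²−y'²−z²)/2L = 0.0488
  θ1 = atan2(B,A) + arccos(C/0.2417) = -0.3494
rotate P by −φ2: (-0.1243, -0.0497, -0.2391)
  e−x'=0.1943;  (l²−L²−(e−x')²−y'²−z²)/2L = -0.0583
  θ2 = atan2(B,A) + arccos(C/0.3081) = 0.8728
arm 3 (φ=240.0°): x'=0.0191, y'=0.1325
  A cos θ + B sin θ = C:  0.0509·cos θ + -0.2391·sin θ = 0.0086
  θ3 = atan2(B,A) + arccos(C/0.2445) = 0.1745

θ₁ = -0.3494, θ₂ = 0.8728, θ₃ = 0.1745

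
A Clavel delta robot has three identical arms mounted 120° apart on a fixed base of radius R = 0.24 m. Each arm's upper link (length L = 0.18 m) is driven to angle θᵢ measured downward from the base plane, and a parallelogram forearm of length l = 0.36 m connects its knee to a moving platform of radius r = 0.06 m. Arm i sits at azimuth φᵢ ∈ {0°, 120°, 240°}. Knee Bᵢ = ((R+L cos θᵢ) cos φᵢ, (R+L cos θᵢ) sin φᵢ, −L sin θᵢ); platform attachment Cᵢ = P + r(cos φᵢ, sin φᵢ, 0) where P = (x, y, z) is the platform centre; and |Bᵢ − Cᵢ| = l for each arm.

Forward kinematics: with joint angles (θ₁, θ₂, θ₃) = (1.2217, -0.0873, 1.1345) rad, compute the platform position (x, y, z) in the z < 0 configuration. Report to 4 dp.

O1 = (0.2416·cos0.0°, 0.2416·sin0.0°, -0.1691) = (0.2416, 0.0000, -0.1691)
O2 = (0.3593·cos120.0°, 0.3593·sin120.0°, 0.0157) = (-0.1797, 0.3112, 0.0157)
O3 = (0.2561·cos240.0°, 0.2561·sin240.0°, -0.1631) = (-0.1280, -0.2218, -0.1631)
|O₂|²−|O₁|² = 0.0424;  |O₃|²−|O₁|² = 0.0052
plane₁₂: -0.8425x+0.6224y+0.3697z = 0.0424
Cramer: x(z) = -0.0264+0.2056z;  y(z) = 0.0323-0.3156z
sphere 1 gives Az²+Bz+C=0 with A=1.1419, B=0.2077, C=-0.0281;  B²−4AC=0.1715;  roots -0.2723, 0.0904;  negative root z = -0.2723
x = -0.0824, y = 0.1183

(-0.0824, 0.1183, -0.2723)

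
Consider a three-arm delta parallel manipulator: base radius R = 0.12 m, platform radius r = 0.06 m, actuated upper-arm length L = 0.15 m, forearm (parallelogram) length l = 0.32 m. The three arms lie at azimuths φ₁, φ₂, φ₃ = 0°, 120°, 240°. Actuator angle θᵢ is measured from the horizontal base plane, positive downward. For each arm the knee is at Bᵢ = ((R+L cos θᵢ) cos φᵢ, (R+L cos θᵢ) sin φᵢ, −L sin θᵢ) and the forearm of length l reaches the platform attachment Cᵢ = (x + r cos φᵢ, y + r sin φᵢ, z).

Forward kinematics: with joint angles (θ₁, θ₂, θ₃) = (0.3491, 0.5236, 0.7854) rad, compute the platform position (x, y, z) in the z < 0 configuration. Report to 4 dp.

arm 1 at φ=0.0°: ρ1 = 0.2010;  S1 = (0.2010, 0.0000, -0.0513)
φ2=120.0°: virtual centre (-0.0950, 0.1645, -0.0750), radius l
S3 = (0.1661·cos240.0°, 0.1661·sin240.0°, -0.1061) = (-0.0830, -0.1438, -0.1061)
|S₂|²−|S₁|² = -0.0013;  |S₃|²−|S₁|² = -0.0042
[-0.5918 0.3289 -0.0474]·P = -0.0013;  [-0.5680 -0.2876 -0.1095]·P = -0.0042
Cramer: x(z) = 0.0049-0.1391z;  y(z) = 0.0048-0.1061z
sphere 1 gives Az²+Bz+C=0 with A=1.0306, B=0.1561, C=-0.0613;  B²−4AC=0.2771;  roots -0.3311, 0.1797;  negative root z = -0.3311
x = 0.0510, y = 0.0400

(0.0510, 0.0400, -0.3311)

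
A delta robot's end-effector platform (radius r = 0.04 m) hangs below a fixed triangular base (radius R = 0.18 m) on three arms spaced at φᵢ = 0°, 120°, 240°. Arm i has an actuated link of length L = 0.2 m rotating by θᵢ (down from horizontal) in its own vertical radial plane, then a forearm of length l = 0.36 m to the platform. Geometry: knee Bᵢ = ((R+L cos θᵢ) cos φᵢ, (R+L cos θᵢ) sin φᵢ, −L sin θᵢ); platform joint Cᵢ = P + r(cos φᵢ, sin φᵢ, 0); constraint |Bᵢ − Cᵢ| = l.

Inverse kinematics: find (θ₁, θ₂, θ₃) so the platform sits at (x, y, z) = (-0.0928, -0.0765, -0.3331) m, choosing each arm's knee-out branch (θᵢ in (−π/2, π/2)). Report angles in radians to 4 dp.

θ₁ = 1.1345, θ₂ = 0.8727, θ₃ = 0.2615

rotate P by −φ1: (-0.0928, -0.0765, -0.3331)
  e−x'=0.2328;  (l²−L²−(e−x')²−y'²−z²)/2L = -0.2035
  θ1 = atan2(B,A) + arccos(C/0.4064) = 1.1345
rotate P by −φ2: (-0.0199, 0.1186, -0.3331)
  A cos θ + B sin θ = C:  0.1599·cos θ + -0.3331·sin θ = -0.1524
  θ2 = atan2(B,A) + arccos(C/0.3695) = 0.8727
φ3=240.0° → target in arm frame (0.1127, -0.0421)
  A cos θ + B sin θ = C:  0.0273·cos θ + -0.3331·sin θ = -0.0597
  θ3 = atan2(B,A) + arccos(C/0.3342) = 0.2615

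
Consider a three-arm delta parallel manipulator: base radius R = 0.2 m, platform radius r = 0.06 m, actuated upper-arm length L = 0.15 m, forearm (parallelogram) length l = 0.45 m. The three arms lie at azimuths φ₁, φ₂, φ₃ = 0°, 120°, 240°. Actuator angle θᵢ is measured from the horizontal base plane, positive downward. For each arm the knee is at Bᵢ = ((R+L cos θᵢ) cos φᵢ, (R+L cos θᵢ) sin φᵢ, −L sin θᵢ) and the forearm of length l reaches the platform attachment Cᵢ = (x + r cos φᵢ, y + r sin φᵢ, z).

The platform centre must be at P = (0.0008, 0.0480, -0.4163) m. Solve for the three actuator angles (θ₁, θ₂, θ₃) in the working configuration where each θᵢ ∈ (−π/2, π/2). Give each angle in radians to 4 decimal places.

θ₁ = 0.4367, θ₂ = 0.2618, θ₃ = 0.6112

arm 1 (φ=0.0°): x'=0.0008, y'=0.0480
  A=0.1392, B=-0.4163, C=(l²−L²−A²−y'²−z²)/(2L)=-0.0500
  √(A²+B²)=0.4390;  θ1 = -1.2481+1.6848 ≈ 0.4367
rotate P by −φ2: (0.0412, -0.0247, -0.4163)
  e−x'=0.0988;  (l²−L²−(e−x')²−y'²−z²)/2L = -0.0123
  γ=atan2(-0.4163,0.0988)=-1.3377;  ψ=arccos(-0.0287)=1.5995;  θ2=γ+ψ≈0.2618
φ3=240.0° → target in arm frame (-0.0420, -0.0233)
  A=0.1820, B=-0.4163, C=(l²−L²−A²−y'²−z²)/(2L)=-0.0899
  γ=atan2(-0.4163,0.1820)=-1.1587;  ψ=arccos(-0.1978)=1.7699;  θ3=γ+ψ≈0.6112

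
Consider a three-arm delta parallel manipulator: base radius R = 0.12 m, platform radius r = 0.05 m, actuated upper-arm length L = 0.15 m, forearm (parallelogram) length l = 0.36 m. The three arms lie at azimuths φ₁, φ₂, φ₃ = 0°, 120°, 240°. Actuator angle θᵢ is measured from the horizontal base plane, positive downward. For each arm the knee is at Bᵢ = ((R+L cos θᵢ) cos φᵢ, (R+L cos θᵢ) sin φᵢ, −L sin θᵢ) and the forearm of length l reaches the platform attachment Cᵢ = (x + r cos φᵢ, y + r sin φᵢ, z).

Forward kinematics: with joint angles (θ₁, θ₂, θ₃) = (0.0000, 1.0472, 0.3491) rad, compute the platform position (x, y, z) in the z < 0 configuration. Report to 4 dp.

arm 1 at φ=0.0°: e+L cos θ1 = 0.2200;  centre 1 = (0.2200, 0.0000, 0.0000)
φ2=120.0°: virtual centre (-0.0725, 0.1256, -0.1299), radius l
φ3=240.0°: virtual centre (-0.1055, -0.1827, -0.0513), radius l
eliminate P² terms by subtracting sphere 1 from 2 and 3
plane₁₂: -0.5850x+0.2511y+-0.2598z = -0.0105
Cramer: x(z) = 0.0110-0.3200z;  y(z) = -0.0162+0.2892z
sphere 1 gives Az²+Bz+C=0 with A=1.1860, B=0.1244, C=-0.0857;  B²−4AC=0.4219;  roots -0.3263, 0.2214;  negative root z = -0.3263
x = 0.1154, y = -0.1105

(0.1154, -0.1105, -0.3263)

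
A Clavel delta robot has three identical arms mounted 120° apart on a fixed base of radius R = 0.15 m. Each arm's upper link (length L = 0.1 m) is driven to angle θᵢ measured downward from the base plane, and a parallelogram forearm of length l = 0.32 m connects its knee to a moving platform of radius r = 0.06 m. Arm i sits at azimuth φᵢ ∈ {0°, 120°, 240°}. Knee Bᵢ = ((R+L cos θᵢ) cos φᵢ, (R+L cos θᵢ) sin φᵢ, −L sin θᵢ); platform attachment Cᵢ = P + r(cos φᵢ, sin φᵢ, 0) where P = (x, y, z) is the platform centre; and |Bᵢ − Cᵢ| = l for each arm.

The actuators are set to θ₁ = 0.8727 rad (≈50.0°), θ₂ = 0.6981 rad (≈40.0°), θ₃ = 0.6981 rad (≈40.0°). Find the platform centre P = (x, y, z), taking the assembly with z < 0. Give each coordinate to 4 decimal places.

(-0.0225, 0.0000, -0.3434)

arm 1 at φ=0.0°: ρ1 = 0.1543;  S1 = (0.1543, 0.0000, -0.0766)
φ2=120.0°: virtual centre (-0.0833, 0.1443, -0.0643), radius l
S3 = (0.1666·cos240.0°, 0.1666·sin240.0°, -0.0643) = (-0.0833, -0.1443, -0.0643)
|S₂|²−|S₁|² = 0.0022;  |S₃|²−|S₁|² = 0.0022
plane₁₂: -0.4752x+0.2886y+0.0247z = 0.0022
Cramer: x(z) = -0.0047+0.0519z;  y(z) = 0.0000-0.0000z
into |P−S₁|² = l²: 1.0027z² + 0.1367z + -0.0713 = 0;  Δ = 0.3045;  z = -0.3434 or 0.2070 → z<0 root = -0.3434
x = -0.0225, y = 0.0000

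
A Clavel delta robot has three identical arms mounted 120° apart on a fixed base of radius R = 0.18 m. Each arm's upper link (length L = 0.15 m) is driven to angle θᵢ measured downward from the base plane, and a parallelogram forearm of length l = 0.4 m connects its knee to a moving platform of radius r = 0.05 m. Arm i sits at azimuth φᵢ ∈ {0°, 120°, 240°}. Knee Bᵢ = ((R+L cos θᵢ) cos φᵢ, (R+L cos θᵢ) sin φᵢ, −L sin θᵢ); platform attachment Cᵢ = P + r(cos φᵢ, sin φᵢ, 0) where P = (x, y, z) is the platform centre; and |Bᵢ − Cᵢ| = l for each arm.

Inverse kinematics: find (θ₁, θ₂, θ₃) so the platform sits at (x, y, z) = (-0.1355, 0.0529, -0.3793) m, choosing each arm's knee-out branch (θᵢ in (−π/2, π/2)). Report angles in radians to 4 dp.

θ₁ = 1.2215, θ₂ = 0.1745, θ₃ = 0.6110

rotate P by −φ1: (-0.1355, 0.0529, -0.3793)
  A cos θ + B sin θ = C:  0.2655·cos θ + -0.3793·sin θ = -0.2655
  γ=atan2(-0.3793,0.2655)=-0.9601;  ψ=arccos(-0.5735)=2.1816;  θ1=γ+ψ≈1.2215
rotate P by −φ2: (0.1136, 0.0909, -0.3793)
  A=0.0164, B=-0.3793, C=(l²−L²−A²−y'²−z²)/(2L)=-0.0497
  γ=atan2(-0.3793,0.0164)=-1.5275;  ψ=arccos(-0.1308)=1.7020;  θ2=γ+ψ≈0.1745
arm 3 (φ=240.0°): x'=0.0219, y'=-0.1438
  A=0.1081, B=-0.3793, C=(l²−L²−A²−y'²−z²)/(2L)=-0.1291
  θ3 = atan2(B,A) + arccos(C/0.3944) = 0.6110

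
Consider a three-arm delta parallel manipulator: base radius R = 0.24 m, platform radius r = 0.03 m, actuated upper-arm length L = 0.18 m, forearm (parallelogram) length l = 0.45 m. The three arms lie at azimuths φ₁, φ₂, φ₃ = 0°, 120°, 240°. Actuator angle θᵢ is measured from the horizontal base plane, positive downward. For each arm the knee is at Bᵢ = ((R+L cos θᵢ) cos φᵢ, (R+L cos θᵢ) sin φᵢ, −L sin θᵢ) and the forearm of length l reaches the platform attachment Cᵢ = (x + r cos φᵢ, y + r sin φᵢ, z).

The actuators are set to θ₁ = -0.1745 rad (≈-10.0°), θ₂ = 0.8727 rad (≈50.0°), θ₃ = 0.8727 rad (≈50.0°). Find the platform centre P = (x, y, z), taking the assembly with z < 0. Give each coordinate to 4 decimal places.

(0.1267, 0.0000, -0.3356)

centre 1 = (0.3873·cos0.0°, 0.3873·sin0.0°, 0.0313) = (0.3873, 0.0000, 0.0313)
arm 2 at φ=120.0°: e+L cos θ2 = 0.3257;  centre 2 = (-0.1628, 0.2821, -0.1379)
centre 3 = (0.3257·cos240.0°, 0.3257·sin240.0°, -0.1379) = (-0.1628, -0.2821, -0.1379)
eliminate P² terms by subtracting sphere 1 from 2 and 3
plane₁₂: -1.1002x+0.5641y+-0.3383z = -0.0259
Cramer: x(z) = 0.0235-0.3075z;  y(z) = 0.0000+0.0000z
sphere 1 gives Az²+Bz+C=0 with A=1.0945, B=0.1612, C=-0.0692;  B²−4AC=0.3289;  roots -0.3356, 0.1884;  negative root z = -0.3356
x = 0.1267, y = 0.0000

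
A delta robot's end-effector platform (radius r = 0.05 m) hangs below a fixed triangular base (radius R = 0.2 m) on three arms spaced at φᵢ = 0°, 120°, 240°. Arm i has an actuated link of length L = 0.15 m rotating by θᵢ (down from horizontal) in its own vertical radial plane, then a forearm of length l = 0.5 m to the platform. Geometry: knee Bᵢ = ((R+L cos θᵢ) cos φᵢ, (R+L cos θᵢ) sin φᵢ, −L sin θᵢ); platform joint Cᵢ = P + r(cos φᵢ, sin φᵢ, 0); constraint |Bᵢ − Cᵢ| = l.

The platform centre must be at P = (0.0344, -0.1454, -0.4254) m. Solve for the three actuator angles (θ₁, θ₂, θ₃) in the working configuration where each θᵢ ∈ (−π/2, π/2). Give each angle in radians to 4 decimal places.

φ1=0.0° → target in arm frame (0.0344, -0.1454)
  A=0.1156, B=-0.4254, C=(l²−L²−A²−y'²−z²)/(2L)=0.0401
  γ=atan2(-0.4254,0.1156)=-1.3055;  ψ=arccos(0.0910)=1.4797;  θ1=γ+ψ≈0.1742
arm 2 (φ=120.0°): x'=-0.1431, y'=0.0429
  A=0.2931, B=-0.4254, C=(l²−L²−A²−y'²−z²)/(2L)=-0.1374
  θ2 = atan2(B,A) + arccos(C/0.5166) = 0.8726
φ3=240.0° → target in arm frame (0.1087, 0.1025)
  e−x'=0.0413;  (l²−L²−(e−x')²−y'²−z²)/2L = 0.1144
  √(A²+B²)=0.4274;  θ3 = -1.4741+1.2998 ≈ -0.1743

θ₁ = 0.1742, θ₂ = 0.8726, θ₃ = -0.1743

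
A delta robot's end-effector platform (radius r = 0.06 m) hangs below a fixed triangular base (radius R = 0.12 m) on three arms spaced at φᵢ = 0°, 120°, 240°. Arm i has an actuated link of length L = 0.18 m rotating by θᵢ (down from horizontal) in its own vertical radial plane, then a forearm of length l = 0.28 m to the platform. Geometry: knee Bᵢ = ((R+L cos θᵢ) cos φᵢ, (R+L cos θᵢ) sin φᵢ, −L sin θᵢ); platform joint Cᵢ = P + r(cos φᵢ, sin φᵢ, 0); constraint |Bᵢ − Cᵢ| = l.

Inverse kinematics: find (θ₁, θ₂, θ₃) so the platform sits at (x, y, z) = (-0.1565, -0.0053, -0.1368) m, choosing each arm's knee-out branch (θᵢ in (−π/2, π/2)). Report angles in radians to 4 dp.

θ₁ = 1.2217, θ₂ = -0.2620, θ₃ = -0.3488

arm 1 (φ=0.0°): x'=-0.1565, y'=-0.0053
  A cos θ + B sin θ = C:  0.2165·cos θ + -0.1368·sin θ = -0.0545
  √(A²+B²)=0.2561;  θ1 = -0.5635+1.7852 ≈ 1.2217
arm 2 (φ=120.0°): x'=0.0737, y'=0.1382
  A cos θ + B sin θ = C:  -0.0137·cos θ + -0.1368·sin θ = 0.0222
  θ2 = atan2(B,A) + arccos(C/0.1375) = -0.2620
rotate P by −φ3: (0.0828, -0.1329, -0.1368)
  A cos θ + B sin θ = C:  -0.0228·cos θ + -0.1368·sin θ = 0.0253
  √(A²+B²)=0.1387;  θ3 = -1.7362+1.3874 ≈ -0.3488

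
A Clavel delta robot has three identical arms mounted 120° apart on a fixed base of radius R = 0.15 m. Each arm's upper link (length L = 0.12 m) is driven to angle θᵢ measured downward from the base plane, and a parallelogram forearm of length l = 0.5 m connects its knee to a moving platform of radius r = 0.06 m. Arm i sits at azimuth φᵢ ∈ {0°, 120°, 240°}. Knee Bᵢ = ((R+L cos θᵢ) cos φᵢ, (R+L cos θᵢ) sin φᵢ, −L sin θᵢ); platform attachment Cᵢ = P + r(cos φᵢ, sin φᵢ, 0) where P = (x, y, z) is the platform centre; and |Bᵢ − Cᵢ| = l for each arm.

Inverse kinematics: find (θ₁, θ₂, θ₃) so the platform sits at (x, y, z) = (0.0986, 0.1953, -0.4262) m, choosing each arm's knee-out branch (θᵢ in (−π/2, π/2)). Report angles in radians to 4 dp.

θ₁ = -0.1746, θ₂ = -0.2618, θ₃ = 0.9599

rotate P by −φ1: (0.0986, 0.1953, -0.4262)
  A cos θ + B sin θ = C:  -0.0086·cos θ + -0.4262·sin θ = 0.0656
  √(A²+B²)=0.4263;  θ1 = -1.5910+1.4164 ≈ -0.1746
φ2=120.0° → target in arm frame (0.1198, -0.1830)
  A=-0.0298, B=-0.4262, C=(l²−L²−A²−y'²−z²)/(2L)=0.0815
  θ2 = atan2(B,A) + arccos(C/0.4272) = -0.2618
arm 3 (φ=240.0°): x'=-0.2184, y'=-0.0123
  e−x'=0.3084;  (l²−L²−(e−x')²−y'²−z²)/2L = -0.1722
  √(A²+B²)=0.5261;  θ3 = -0.9444+1.9043 ≈ 0.9599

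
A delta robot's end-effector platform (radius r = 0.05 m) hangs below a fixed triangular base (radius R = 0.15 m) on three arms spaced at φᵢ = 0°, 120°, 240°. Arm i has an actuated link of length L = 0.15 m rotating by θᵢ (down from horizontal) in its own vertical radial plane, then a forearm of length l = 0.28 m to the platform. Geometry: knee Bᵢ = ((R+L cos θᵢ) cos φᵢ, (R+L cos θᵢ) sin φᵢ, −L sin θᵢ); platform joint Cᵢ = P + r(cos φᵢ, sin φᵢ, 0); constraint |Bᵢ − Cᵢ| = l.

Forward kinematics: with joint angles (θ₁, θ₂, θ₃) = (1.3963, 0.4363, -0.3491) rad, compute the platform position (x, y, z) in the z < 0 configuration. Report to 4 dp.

φ1=0.0°: virtual centre (0.1260, 0.0000, -0.1477), radius l
arm 2 at φ=120.0°: (R−r)+L cos θ2 = 0.2359;  O2 = (-0.1180, 0.2043, -0.0634)
φ3=240.0°: virtual centre (-0.1205, -0.2087, 0.0513), radius l
eliminate P² terms by subtracting sphere 1 from 2 and 3
[-0.4880 0.4087 0.1687]·P = 0.0220;  [-0.4930 -0.4173 0.3981]·P = 0.0230
Cramer: x(z) = -0.0458+0.5752z;  y(z) = -0.0009+0.2742z
into |P−O₁|² = l²: 1.4061z² + 0.0972z + -0.0270 = 0;  Δ = 0.1615;  z = -0.1775 or 0.1084 → z<0 root = -0.1775
x = -0.1479, y = -0.0496

(-0.1479, -0.0496, -0.1775)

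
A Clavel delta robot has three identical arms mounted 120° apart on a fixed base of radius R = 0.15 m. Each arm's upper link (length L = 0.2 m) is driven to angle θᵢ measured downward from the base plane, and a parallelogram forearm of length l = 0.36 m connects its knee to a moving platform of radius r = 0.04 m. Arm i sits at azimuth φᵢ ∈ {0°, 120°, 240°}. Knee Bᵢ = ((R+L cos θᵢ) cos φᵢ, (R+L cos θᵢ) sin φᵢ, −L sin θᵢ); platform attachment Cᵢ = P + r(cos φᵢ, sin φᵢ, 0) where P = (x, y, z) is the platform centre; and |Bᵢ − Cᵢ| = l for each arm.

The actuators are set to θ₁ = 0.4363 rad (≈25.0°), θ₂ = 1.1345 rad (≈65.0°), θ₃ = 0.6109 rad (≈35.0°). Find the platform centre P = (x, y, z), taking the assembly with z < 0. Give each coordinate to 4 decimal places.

arm 1 at φ=0.0°: ρ1 = 0.2913;  S1 = (0.2913, 0.0000, -0.0845)
arm 2 at φ=120.0°: ρ2 = 0.1945;  S2 = (-0.0973, 0.1685, -0.1813)
S3 = (0.2738·cos240.0°, 0.2738·sin240.0°, -0.1147) = (-0.1369, -0.2371, -0.1147)
subtract pairs → two planes through P
[-0.7770 0.3369 -0.1935]·P = -0.0213;  [-0.8564 -0.4743 -0.0604]·P = -0.0038
det = 0.6571;  x = 0.0173+-0.1706z,  y = -0.0232+0.1807z
sphere 1 gives Az²+Bz+C=0 with A=1.0618, B=0.2541, C=-0.0469;  B²−4AC=0.2637;  roots -0.3615, 0.1221;  negative root z = -0.3615
x = 0.0790, y = -0.0885

(0.0790, -0.0885, -0.3615)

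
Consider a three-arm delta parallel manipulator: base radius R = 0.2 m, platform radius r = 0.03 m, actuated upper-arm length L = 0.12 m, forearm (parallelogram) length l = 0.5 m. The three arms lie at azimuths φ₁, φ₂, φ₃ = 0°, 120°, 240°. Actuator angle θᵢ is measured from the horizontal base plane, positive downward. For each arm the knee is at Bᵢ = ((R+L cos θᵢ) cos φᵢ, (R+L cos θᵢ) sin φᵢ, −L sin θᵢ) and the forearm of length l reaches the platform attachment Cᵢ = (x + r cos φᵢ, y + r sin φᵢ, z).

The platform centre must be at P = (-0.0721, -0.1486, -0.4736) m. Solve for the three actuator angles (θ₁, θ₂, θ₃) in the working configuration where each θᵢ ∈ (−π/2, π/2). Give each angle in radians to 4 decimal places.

φ1=0.0° → target in arm frame (-0.0721, -0.1486)
  A=0.2421, B=-0.4736, C=(l²−L²−A²−y'²−z²)/(2L)=-0.2891
  γ=atan2(-0.4736,0.2421)=-1.0982;  ψ=arccos(-0.5436)=2.1455;  θ1=γ+ψ≈1.0473
arm 2 (φ=120.0°): x'=-0.0926, y'=0.1367
  e−x'=0.2626;  (l²−L²−(e−x')²−y'²−z²)/2L = -0.3182
  γ=atan2(-0.4736,0.2626)=-1.0645;  ψ=arccos(-0.5876)=2.1989;  θ2=γ+ψ≈1.1345
arm 3 (φ=240.0°): x'=0.1647, y'=0.0119
  A cos θ + B sin θ = C:  0.0053·cos θ + -0.4736·sin θ = 0.0464
  θ3 = atan2(B,A) + arccos(C/0.4736) = -0.0870

θ₁ = 1.0473, θ₂ = 1.1345, θ₃ = -0.0870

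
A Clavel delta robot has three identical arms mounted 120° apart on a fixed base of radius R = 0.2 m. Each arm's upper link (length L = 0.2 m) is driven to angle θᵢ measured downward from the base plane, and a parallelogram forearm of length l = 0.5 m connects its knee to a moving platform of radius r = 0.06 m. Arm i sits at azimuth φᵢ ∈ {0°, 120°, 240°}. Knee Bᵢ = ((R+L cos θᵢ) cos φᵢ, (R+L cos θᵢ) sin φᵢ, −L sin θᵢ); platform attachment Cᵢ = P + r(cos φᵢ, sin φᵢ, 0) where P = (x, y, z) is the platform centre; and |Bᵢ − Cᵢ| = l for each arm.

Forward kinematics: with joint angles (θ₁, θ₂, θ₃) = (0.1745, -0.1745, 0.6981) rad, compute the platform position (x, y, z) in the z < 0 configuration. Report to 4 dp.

arm 1 at φ=0.0°: e+L cos θ1 = 0.3370;  S1 = (0.3370, 0.0000, -0.0347)
φ2=120.0°: virtual centre (-0.1685, 0.2918, 0.0347), radius l
arm 3 at φ=240.0°: e+L cos θ3 = 0.2932;  S3 = (-0.1466, -0.2539, -0.1286)
|S₂|²−|S₁|² = 0.0000;  |S₃|²−|S₁|² = -0.0122
plane₁₂: -1.0109x+0.5836y+0.1389z = 0.0000
det = 1.0778;  x = 0.0066+-0.0362z,  y = 0.0115+-0.3006z
quadratic in z: (1.0917)z²+(0.0864)z+(-0.1395)=0, √Δ=0.7854 → z ∈ {-0.3993, 0.3201}; z = -0.3993 (taking z<0)
x = 0.0211, y = 0.1315

(0.0211, 0.1315, -0.3993)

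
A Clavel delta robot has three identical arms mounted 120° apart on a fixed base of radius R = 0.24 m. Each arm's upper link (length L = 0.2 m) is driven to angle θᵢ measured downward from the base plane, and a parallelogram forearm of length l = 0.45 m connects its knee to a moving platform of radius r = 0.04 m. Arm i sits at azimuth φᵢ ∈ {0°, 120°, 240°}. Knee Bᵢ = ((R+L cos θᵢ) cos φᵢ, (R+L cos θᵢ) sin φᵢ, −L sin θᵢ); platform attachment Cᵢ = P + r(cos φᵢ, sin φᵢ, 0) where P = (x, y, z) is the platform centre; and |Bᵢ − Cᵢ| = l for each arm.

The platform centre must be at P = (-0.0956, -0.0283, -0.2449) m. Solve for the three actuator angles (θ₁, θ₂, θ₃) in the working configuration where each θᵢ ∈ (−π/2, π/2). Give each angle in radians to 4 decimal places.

θ₁ = 0.7854, θ₂ = 0.0870, θ₃ = -0.3492

arm 1 (φ=0.0°): x'=-0.0956, y'=-0.0283
  e−x'=0.2956;  (l²−L²−(e−x')²−y'²−z²)/2L = 0.0359
  γ=atan2(-0.2449,0.2956)=-0.6919;  ψ=arccos(0.0934)=1.4772;  θ1=γ+ψ≈0.7854
φ2=120.0° → target in arm frame (0.0233, 0.0969)
  A=0.1767, B=-0.2449, C=(l²−L²−A²−y'²−z²)/(2L)=0.1548
  γ=atan2(-0.2449,0.1767)=-0.9458;  ψ=arccos(0.5124)=1.0328;  θ2=γ+ψ≈0.0870
arm 3 (φ=240.0°): x'=0.0723, y'=-0.0686
  A cos θ + B sin θ = C:  0.1277·cos θ + -0.2449·sin θ = 0.2038
  √(A²+B²)=0.2762;  θ3 = -1.0902+0.7410 ≈ -0.3492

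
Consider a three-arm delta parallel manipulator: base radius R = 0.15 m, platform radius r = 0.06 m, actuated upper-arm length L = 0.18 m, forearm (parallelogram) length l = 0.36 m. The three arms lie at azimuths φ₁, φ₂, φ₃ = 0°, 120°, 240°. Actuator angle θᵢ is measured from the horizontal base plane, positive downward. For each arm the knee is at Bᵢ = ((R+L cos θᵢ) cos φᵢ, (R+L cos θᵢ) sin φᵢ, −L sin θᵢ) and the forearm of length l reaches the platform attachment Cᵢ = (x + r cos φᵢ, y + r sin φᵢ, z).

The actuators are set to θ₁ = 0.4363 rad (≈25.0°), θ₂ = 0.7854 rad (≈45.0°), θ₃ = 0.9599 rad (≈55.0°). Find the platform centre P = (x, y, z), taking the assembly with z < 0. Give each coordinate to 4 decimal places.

(0.0803, 0.0309, -0.3903)

φ1=0.0°: virtual centre (0.2531, 0.0000, -0.0761), radius l
arm 2 at φ=120.0°: ρ2 = 0.2173;  centre 2 = (-0.1086, 0.1882, -0.1273)
centre 3 = (0.1932·cos240.0°, 0.1932·sin240.0°, -0.1474) = (-0.0966, -0.1674, -0.1474)
subtract pairs → two planes through P
linear system: -0.7236x+0.3763y = -0.0065−-0.1024z; -0.6995x+-0.3347y = -0.0108−-0.1428z
Cramer: x(z) = 0.0123-0.1741z;  y(z) = 0.0065-0.0626z
sphere 1 gives Az²+Bz+C=0 with A=1.0342, B=0.2352, C=-0.0658;  B²−4AC=0.3274;  roots -0.3903, 0.1629;  negative root z = -0.3903
x = 0.0803, y = 0.0309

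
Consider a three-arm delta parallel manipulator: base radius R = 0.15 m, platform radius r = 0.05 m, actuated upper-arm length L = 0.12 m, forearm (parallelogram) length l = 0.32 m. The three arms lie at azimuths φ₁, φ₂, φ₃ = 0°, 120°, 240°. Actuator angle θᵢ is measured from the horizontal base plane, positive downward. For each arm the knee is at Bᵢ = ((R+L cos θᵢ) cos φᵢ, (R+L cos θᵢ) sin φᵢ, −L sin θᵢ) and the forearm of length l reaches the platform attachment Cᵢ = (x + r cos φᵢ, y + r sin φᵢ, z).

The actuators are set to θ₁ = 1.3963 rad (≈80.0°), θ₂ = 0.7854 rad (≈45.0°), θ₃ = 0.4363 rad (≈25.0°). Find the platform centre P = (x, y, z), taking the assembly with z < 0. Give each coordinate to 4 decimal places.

(-0.1103, -0.0368, -0.3364)

arm 1 at φ=0.0°: (R−r)+L cos θ1 = 0.1208;  O1 = (0.1208, 0.0000, -0.1182)
arm 2 at φ=120.0°: (R−r)+L cos θ2 = 0.1849;  O2 = (-0.0924, 0.1601, -0.0849)
φ3=240.0°: virtual centre (-0.1044, -0.1808, -0.0507), radius l
|O₂|²−|O₁|² = 0.0128;  |O₃|²−|O₁|² = 0.0176
[-0.4265 0.3202 0.0666]·P = 0.0128;  [-0.4504 -0.3616 0.1349]·P = 0.0176
det = 0.2984;  x = -0.0344+0.2255z,  y = -0.0058+0.0923z
into |P−O₁|² = l²: 1.0594z² + 0.1653z + -0.0643 = 0;  Δ = 0.2998;  z = -0.3364 or 0.1804 → z<0 root = -0.3364
x = -0.1103, y = -0.0368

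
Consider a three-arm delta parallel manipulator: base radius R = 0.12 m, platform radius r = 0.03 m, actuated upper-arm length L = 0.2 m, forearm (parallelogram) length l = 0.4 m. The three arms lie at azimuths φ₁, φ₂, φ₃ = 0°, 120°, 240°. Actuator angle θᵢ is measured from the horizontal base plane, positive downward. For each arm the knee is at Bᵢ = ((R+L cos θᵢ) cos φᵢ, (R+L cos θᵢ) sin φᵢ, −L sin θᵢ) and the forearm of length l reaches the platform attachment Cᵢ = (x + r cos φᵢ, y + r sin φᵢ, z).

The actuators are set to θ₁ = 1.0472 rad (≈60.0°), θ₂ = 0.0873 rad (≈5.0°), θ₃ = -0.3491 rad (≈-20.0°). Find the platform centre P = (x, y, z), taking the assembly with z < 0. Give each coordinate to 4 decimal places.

arm 1 at φ=0.0°: ρ1 = 0.1900;  S1 = (0.1900, 0.0000, -0.1732)
arm 2 at φ=120.0°: ρ2 = 0.2892;  S2 = (-0.1446, 0.2505, -0.0174)
φ3=240.0°: virtual centre (-0.1390, -0.2407, 0.0684), radius l
|S₂|²−|S₁|² = 0.0179;  |S₃|²−|S₁|² = 0.0158
plane₁₂: -0.6692x+0.5010y+0.3115z = 0.0179
det = 0.6518;  x = -0.0254+0.6015z,  y = 0.0018+0.1817z
into |P−S₁|² = l²: 1.3948z² + 0.0880z + -0.0836 = 0;  Δ = 0.4743;  z = -0.2784 or 0.2153 → z<0 root = -0.2784
x = -0.1928, y = -0.0488

(-0.1928, -0.0488, -0.2784)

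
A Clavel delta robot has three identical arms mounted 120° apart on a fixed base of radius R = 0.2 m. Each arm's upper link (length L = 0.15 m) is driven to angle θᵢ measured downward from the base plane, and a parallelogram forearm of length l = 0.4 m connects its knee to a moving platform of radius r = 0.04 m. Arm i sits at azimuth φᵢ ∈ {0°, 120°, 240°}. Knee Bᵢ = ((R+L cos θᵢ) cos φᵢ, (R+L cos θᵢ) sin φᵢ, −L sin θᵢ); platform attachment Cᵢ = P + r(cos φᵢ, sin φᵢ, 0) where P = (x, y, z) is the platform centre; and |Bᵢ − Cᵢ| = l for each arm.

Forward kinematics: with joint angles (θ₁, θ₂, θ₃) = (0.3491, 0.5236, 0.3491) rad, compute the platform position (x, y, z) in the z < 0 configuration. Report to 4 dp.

(0.0108, -0.0187, -0.3260)

S1 = (0.3010·cos0.0°, 0.3010·sin0.0°, -0.0513) = (0.3010, 0.0000, -0.0513)
S2 = (0.2899·cos120.0°, 0.2899·sin120.0°, -0.0750) = (-0.1450, 0.2511, -0.0750)
S3 = (0.3010·cos240.0°, 0.3010·sin240.0°, -0.0513) = (-0.1505, -0.2606, -0.0513)
eliminate P² terms by subtracting sphere 1 from 2 and 3
[-0.8918 0.5021 -0.0474]·P = -0.0035;  [-0.9029 -0.5213 0.0000]·P = 0.0000
det = 0.9182;  x = 0.0020+-0.0269z,  y = -0.0035+0.0466z
sphere 1 gives Az²+Bz+C=0 with A=1.0029, B=0.1184, C=-0.0680;  B²−4AC=0.2867;  roots -0.3260, 0.2080;  negative root z = -0.3260
x = 0.0108, y = -0.0187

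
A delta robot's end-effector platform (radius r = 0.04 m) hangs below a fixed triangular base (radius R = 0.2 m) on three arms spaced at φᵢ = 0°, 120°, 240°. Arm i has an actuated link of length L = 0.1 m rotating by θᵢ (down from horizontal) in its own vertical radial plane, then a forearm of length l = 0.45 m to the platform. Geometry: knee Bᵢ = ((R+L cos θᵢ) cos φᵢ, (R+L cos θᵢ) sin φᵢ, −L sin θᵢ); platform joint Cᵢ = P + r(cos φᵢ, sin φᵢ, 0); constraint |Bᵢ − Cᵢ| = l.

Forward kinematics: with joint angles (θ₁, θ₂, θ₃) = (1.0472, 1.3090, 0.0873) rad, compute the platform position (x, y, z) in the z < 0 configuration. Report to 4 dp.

centre 1 = (0.2100·cos0.0°, 0.2100·sin0.0°, -0.0866) = (0.2100, 0.0000, -0.0866)
centre 2 = (0.1859·cos120.0°, 0.1859·sin120.0°, -0.0966) = (-0.0929, 0.1610, -0.0966)
centre 3 = (0.2596·cos240.0°, 0.2596·sin240.0°, -0.0087) = (-0.1298, -0.2248, -0.0087)
subtract pairs → two planes through P
linear system: -0.6059x+0.3220y = -0.0077−-0.0200z; -0.6796x+-0.4497y = 0.0159−0.1558z
det = 0.4913;  x = -0.0033+0.0838z,  y = -0.0303+0.2198z
into |P−centre ₁|² = l²: 1.0553z² + 0.1242z + -0.1486 = 0;  Δ = 0.6426;  z = -0.4386 or 0.3210 → z<0 root = -0.4386
x = -0.0401, y = -0.1266

(-0.0401, -0.1266, -0.4386)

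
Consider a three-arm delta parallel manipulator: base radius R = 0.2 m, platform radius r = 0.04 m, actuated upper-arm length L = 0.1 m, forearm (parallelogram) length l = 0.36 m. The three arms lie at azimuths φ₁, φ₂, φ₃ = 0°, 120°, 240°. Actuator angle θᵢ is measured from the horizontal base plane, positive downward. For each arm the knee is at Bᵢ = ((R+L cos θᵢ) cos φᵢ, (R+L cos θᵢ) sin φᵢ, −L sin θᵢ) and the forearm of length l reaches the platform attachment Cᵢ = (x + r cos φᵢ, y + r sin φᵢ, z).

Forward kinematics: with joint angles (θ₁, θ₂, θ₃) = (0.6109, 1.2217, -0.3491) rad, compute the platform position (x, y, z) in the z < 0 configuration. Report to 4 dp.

arm 1 at φ=0.0°: ρ1 = 0.2419;  centre 1 = (0.2419, 0.0000, -0.0574)
arm 2 at φ=120.0°: ρ2 = 0.1942;  centre 2 = (-0.0971, 0.1682, -0.0940)
centre 3 = (0.2540·cos240.0°, 0.2540·sin240.0°, 0.0342) = (-0.1270, -0.2199, 0.0342)
eliminate P² terms by subtracting sphere 1 from 2 and 3
linear system: -0.6780x+0.3364y = -0.0153−-0.0732z; -0.7378x+-0.4399y = 0.0039−0.1831z
det = 0.5464;  x = 0.0099+0.0538z,  y = -0.0254+0.3261z
sphere 1 gives Az²+Bz+C=0 with A=1.1092, B=0.0732, C=-0.0718;  B²−4AC=0.3241;  roots -0.2896, 0.2236;  negative root z = -0.2896
x = -0.0057, y = -0.1198

(-0.0057, -0.1198, -0.2896)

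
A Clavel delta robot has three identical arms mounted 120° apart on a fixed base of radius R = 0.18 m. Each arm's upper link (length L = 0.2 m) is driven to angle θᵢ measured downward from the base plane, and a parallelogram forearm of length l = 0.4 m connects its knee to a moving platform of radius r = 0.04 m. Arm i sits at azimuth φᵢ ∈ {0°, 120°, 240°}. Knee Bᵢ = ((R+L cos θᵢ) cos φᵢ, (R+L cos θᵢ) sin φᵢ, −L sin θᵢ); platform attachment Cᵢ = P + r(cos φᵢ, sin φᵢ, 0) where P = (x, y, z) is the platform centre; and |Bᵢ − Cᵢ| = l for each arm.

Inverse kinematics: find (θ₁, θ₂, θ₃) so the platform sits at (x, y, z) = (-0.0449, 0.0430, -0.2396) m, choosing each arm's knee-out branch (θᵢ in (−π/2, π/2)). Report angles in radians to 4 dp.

φ1=0.0° → target in arm frame (-0.0449, 0.0430)
  A cos θ + B sin θ = C:  0.1849·cos θ + -0.2396·sin θ = 0.0664
  γ=atan2(-0.2396,0.1849)=-0.9135;  ψ=arccos(0.2194)=1.3496;  θ1=γ+ψ≈0.4361
φ2=120.0° → target in arm frame (0.0597, 0.0174)
  A=0.0803, B=-0.2396, C=(l²−L²−A²−y'²−z²)/(2L)=0.1396
  θ2 = atan2(B,A) + arccos(C/0.2527) = -0.2619
arm 3 (φ=240.0°): x'=-0.0148, y'=-0.0604
  A=0.1548, B=-0.2396, C=(l²−L²−A²−y'²−z²)/(2L)=0.0875
  γ=atan2(-0.2396,0.1548)=-0.9972;  ψ=arccos(0.3066)=1.2592;  θ3=γ+ψ≈0.2619

θ₁ = 0.4361, θ₂ = -0.2619, θ₃ = 0.2619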